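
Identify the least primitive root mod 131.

2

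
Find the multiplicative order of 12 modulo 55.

4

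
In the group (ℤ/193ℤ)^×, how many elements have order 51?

0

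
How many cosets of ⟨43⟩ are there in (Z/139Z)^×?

23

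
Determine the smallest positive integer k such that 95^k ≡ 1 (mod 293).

Since 95 ∈ (Z/293Z)^×, its order divides φ(293) = 293 − 1 = 292 = 2^2 · 73.
Divisors of 292: 1, 2, 4, 73, 146, 292.
Check 95^d mod 293 for each divisor in increasing order:
95^1 ≡ 95
95^2 ≡ 235
95^4 ≡ 141
95^73 ≡ 1
The smallest such exponent is 73, so the order of 95 is 73.

73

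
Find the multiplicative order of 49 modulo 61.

The order of 49 must divide φ(61) = 61 − 1 = 60 = 2^2 · 3 · 5.
Divisors of 60: 1, 2, 3, 4, 5, 6, 10, 12, 15, 20, 30, 60.
Check 49^d mod 61 for each divisor in increasing order:
49^1 ≡ 49 (mod 61)
49^2 ≡ 22 (mod 61)
49^3 ≡ 41 (mod 61)
49^4 ≡ 57 (mod 61)
49^5 ≡ 48 (mod 61)
49^6 ≡ 34 (mod 61)
49^10 ≡ 47 (mod 61)
49^12 ≡ 58 (mod 61)
49^15 ≡ 60 (mod 61)
49^20 ≡ 13 (mod 61)
49^30 ≡ 1 (mod 61) ✓
Hence ord(49) = 30.

30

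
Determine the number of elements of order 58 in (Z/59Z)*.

28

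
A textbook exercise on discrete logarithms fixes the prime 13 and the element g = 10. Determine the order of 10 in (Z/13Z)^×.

By Lagrange's theorem, ord_13(10) divides φ(13) = 13 − 1 = 12 = 2^2 · 3.
Divisors of 12: 1, 2, 3, 4, 6, 12.
Compute 10^d (mod 13) for the divisors d until we hit 1:
10^1 ≡ 10 (mod 13)
10^2 ≡ 9 (mod 13)
10^3 ≡ 12 (mod 13)
10^4 ≡ 3 (mod 13)
10^6 ≡ 1 (mod 13) ✓
So ord_13(10) = 6.

6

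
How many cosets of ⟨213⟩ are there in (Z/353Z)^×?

Since 213 ∈ (Z/353Z)^×, its order divides φ(353) = 353 − 1 = 352 = 2^5 · 11.
Divisors of 352: 1, 2, 4, 8, 11, 16, 22, 32, 44, 88, 176, 352.
Check 213^d mod 353 for each divisor in increasing order:
213^1 ≡ 213 (mod 353)
213^2 ≡ 185 (mod 353)
213^4 ≡ 337 (mod 353)
213^8 ≡ 256 (mod 353)
213^11 ≡ 352 (mod 353)
213^16 ≡ 231 (mod 353)
213^22 ≡ 1 (mod 353) ✓
The order of 213 is 22, so the subgroup it generates has 22 elements.
Index = |(Z/353Z)^×| / |⟨213⟩| = 352 / 22 = 16.

16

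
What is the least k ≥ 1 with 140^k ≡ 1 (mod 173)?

ord(140) | φ(173) = 173 − 1 = 172 = 2^2 · 43.
Divisors of 172: 1, 2, 4, 43, 86, 172.
Test each divisor d:
140^1 ≡ 140
140^2 ≡ 51
140^4 ≡ 6
140^43 ≡ 1
Hence ord(140) = 43.

43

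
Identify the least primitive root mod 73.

5

φ(73) = 73 − 1 = 72 = 2^3 · 3^2.
Test candidates g = 2, 3, … against the prime factors q ∈ {2, 3} of φ(73): g is a generator iff g^(72/q) ≢ 1 for every such q.
g = 2: 2^36 ≡ 1 — hits 1, so not a primitive root.
g = 3: 3^36 ≡ 1 — hits 1, so not a primitive root.
g = 4: 4^36 ≡ 1 — hits 1, so not a primitive root.
g = 5: 5^36 ≡ 72; 5^24 ≡ 8 — none is 1, so 5 is a primitive root.
The smallest primitive root modulo 73 is 5.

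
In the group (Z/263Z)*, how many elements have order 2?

1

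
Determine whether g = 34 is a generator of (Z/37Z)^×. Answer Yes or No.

No

φ(37) = 37 − 1 = 36 = 2^2 · 3^2.
It suffices to check that the order of 34 is not a proper divisor of 36: compute 34^(36/q) for q ∈ {2, 3}.
34^18 ≡ 1 (mod 37)  [q = 2: ≡ 1 ✗]
34^12 ≡ 10 (mod 37)  [q = 3: ≢ 1 ✓]
34^18 ≡ 1 shows ord(34) | 18, strictly less than φ(37); not a primitive root.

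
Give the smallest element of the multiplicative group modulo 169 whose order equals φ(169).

φ(169) = φ(13^2) = 13·(13−1) = 156 = 2^2 · 3 · 13.
Test candidates g = 2, 3, … against the prime factors q ∈ {2, 3, 13} of φ(169): g is a generator iff g^(156/q) ≢ 1 for every such q.
g = 2: 2^78 ≡ 168; 2^52 ≡ 146; 2^12 ≡ 40 — none is 1, so 2 is a primitive root.
So 2 is the smallest generator of (Z/169Z)^×.

2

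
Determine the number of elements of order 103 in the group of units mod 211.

0

φ(211) = 211 − 1 = 210 = 2 · 3 · 5 · 7.
Since (Z/211Z)^× is cyclic of order 210, the number of elements of order d is φ(d) when d | 210 and 0 otherwise.
Here 210 is not a multiple of 103, so there are no elements of order 103.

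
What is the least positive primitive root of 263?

φ(263) = 263 − 1 = 262 = 2 · 131.
Test candidates g = 2, 3, … against the prime factors q ∈ {2, 131} of φ(263): g is a generator iff g^(262/q) ≢ 1 for every such q.
g = 2: 2^131 ≡ 1 — hits 1, so not a primitive root.
g = 3: 3^131 ≡ 1 — hits 1, so not a primitive root.
g = 4: 4^131 ≡ 1 — hits 1, so not a primitive root.
g = 5: 5^131 ≡ 262; 5^2 ≡ 25 — none is 1, so 5 is a primitive root.
So 5 is the smallest generator of (Z/263Z)^×.

5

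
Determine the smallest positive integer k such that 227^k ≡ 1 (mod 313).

ord(227) | φ(313) = 313 − 1 = 312 = 2^3 · 3 · 13.
Divisors of 312: 1, 2, 3, 4, 6, 8, 12, 13, 24, 26, 39, 52, 78, 104, 156, 312.
Evaluate successive powers at the divisors of 312:
227^1 ≡ 227 (mod 313)
227^2 ≡ 197 (mod 313)
227^3 ≡ 273 (mod 313)
227^4 ≡ 310 (mod 313)
227^6 ≡ 35 (mod 313)
227^8 ≡ 9 (mod 313)
227^12 ≡ 286 (mod 313)
227^13 ≡ 131 (mod 313)
227^24 ≡ 103 (mod 313)
227^26 ≡ 259 (mod 313)
227^39 ≡ 125 (mod 313)
227^52 ≡ 99 (mod 313)
227^78 ≡ 288 (mod 313)
227^104 ≡ 98 (mod 313)
227^156 ≡ 312 (mod 313)
227^312 ≡ 1 (mod 313) ✓
The smallest such exponent is 312, so the order of 227 is 312.

312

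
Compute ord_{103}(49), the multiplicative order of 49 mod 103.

The order of 49 must divide φ(103) = 103 − 1 = 102 = 2 · 3 · 17.
Divisors of 102: 1, 2, 3, 6, 17, 34, 51, 102.
Compute 49^d (mod 103) for the divisors d until we hit 1:
49^1 ≡ 49 (mod 103)
49^2 ≡ 32 (mod 103)
49^3 ≡ 23 (mod 103)
49^6 ≡ 14 (mod 103)
49^17 ≡ 56 (mod 103)
49^34 ≡ 46 (mod 103)
49^51 ≡ 1 (mod 103) ✓
So ord_103(49) = 51.

51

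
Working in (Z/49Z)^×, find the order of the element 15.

The order of 15 must divide φ(49) = φ(7^2) = 7·(7−1) = 42 = 2 · 3 · 7.
Divisors of 42: 1, 2, 3, 6, 7, 14, 21, 42.
Check 15^d mod 49 for each divisor in increasing order:
15^1 ≡ 15 (mod 49)
15^2 ≡ 29 (mod 49)
15^3 ≡ 43 (mod 49)
15^6 ≡ 36 (mod 49)
15^7 ≡ 1 (mod 49) ✓
The smallest such exponent is 7, so the order of 15 is 7.

7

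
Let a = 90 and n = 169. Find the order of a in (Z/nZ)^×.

26

ord(90) | φ(169) = φ(13^2) = 13·(13−1) = 156 = 2^2 · 3 · 13.
Divisors of 156: 1, 2, 3, 4, 6, 12, 13, 26, 39, 52, 78, 156.
Test each divisor d:
90^1 ≡ 90 (mod 169)
90^2 ≡ 157 (mod 169)
90^3 ≡ 103 (mod 169)
90^4 ≡ 144 (mod 169)
90^6 ≡ 131 (mod 169)
90^12 ≡ 92 (mod 169)
90^13 ≡ 168 (mod 169)
90^26 ≡ 1 (mod 169) ✓
So ord_169(90) = 26.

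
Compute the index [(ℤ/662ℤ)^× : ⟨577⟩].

15

ord(577) | φ(662) = φ(2)·φ(331) = 1·330 = 330 = 2 · 3 · 5 · 11.
Divisors of 330: 1, 2, 3, 5, 6, 10, 11, 15, 22, 30, 33, 55, 66, 110, 165, 330.
Compute 577^d (mod 662) for the divisors d until we hit 1:
577^1 ≡ 577 (mod 662)
577^2 ≡ 605 (mod 662)
577^3 ≡ 211 (mod 662)
577^5 ≡ 551 (mod 662)
577^6 ≡ 167 (mod 662)
577^10 ≡ 405 (mod 662)
577^11 ≡ 661 (mod 662)
577^15 ≡ 61 (mod 662)
577^22 ≡ 1 (mod 662) ✓
So ord_662(577) = 22, hence |⟨577⟩| = 22.
Index = |(Z/662Z)^×| / |⟨577⟩| = 330 / 22 = 15.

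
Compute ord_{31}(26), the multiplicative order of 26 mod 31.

6

ord(26) | φ(31) = 31 − 1 = 30 = 2 · 3 · 5.
Divisors of 30: 1, 2, 3, 5, 6, 10, 15, 30.
Evaluate successive powers at the divisors of 30:
26^1 ≡ 26
26^2 ≡ 25
26^3 ≡ 30
26^5 ≡ 6
26^6 ≡ 1
The smallest such exponent is 6, so the order of 26 is 6.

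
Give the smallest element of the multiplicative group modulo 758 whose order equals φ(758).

3

φ(758) = φ(2)·φ(379) = 1·378 = 378 = 2 · 3^3 · 7.
g is a primitive root iff g^(378/q) ≢ 1 (mod 758) for each prime q ∈ {2, 3, 7}.
g = 2: gcd(2, 758) = 2 > 1, not a unit — skip.
g = 3: 3^189 ≡ 757; 3^126 ≡ 51; 3^54 ≡ 195 — none is 1, so 3 is a primitive root.
Hence the least primitive root of 758 is 3.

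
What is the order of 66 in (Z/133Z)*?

18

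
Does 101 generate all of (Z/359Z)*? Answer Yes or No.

φ(359) = 359 − 1 = 358 = 2 · 179.
101 is a primitive root mod 359 iff 101^(φ(359)/q) ≢ 1 for every prime q | φ(359), i.e. q ∈ {2, 179}.
101^179 ≡ 1 (mod 359)  [q = 2: ≡ 1 ✗]
101^2 ≡ 149 (mod 359)  [q = 179: ≢ 1 ✓]
101^179 ≡ 1 shows ord(101) | 179, strictly less than φ(359); not a primitive root.

No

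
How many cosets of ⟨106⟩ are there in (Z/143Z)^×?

2

ord(106) | φ(143) = φ(11·13) = (11−1)·(13−1) = 10·12 = 120 = 2^3 · 3 · 5.
Divisors of 120: 1, 2, 3, 4, 5, 6, 8, 10, 12, 15, 20, 24, 30, 40, 60, 120.
Compute 106^d (mod 143) for the divisors d until we hit 1:
106^1 ≡ 106
106^2 ≡ 82
106^3 ≡ 112
106^4 ≡ 3
106^5 ≡ 32
106^6 ≡ 103
106^8 ≡ 9
106^10 ≡ 23
106^12 ≡ 27
106^15 ≡ 21
106^20 ≡ 100
106^24 ≡ 14
106^30 ≡ 12
106^40 ≡ 133
106^60 ≡ 1
The order of 106 is 60, so the subgroup it generates has 60 elements.
The index is φ(143) / ord(106) = 120 / 60 = 2.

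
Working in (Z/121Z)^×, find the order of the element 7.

110

Since 7 ∈ (Z/121Z)^×, its order divides φ(121) = φ(11^2) = 11·(11−1) = 110 = 2 · 5 · 11.
Divisors of 110: 1, 2, 5, 10, 11, 22, 55, 110.
Test each divisor d:
7^1 ≡ 7
7^2 ≡ 49
7^5 ≡ 109
7^10 ≡ 23
7^11 ≡ 40
7^22 ≡ 27
7^55 ≡ 120
7^110 ≡ 1
Hence ord(7) = 110.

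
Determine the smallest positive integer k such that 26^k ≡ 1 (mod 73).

72

ord(26) | φ(73) = 73 − 1 = 72 = 2^3 · 3^2.
Divisors of 72: 1, 2, 3, 4, 6, 8, 9, 12, 18, 24, 36, 72.
Compute 26^d (mod 73) for the divisors d until we hit 1:
26^1 ≡ 26 (mod 73)
26^2 ≡ 19 (mod 73)
26^3 ≡ 56 (mod 73)
26^4 ≡ 69 (mod 73)
26^6 ≡ 70 (mod 73)
26^8 ≡ 16 (mod 73)
26^9 ≡ 51 (mod 73)
26^12 ≡ 9 (mod 73)
26^18 ≡ 46 (mod 73)
26^24 ≡ 8 (mod 73)
26^36 ≡ 72 (mod 73)
26^72 ≡ 1 (mod 73) ✓
Hence ord(26) = 72.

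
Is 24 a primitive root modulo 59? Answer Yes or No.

φ(59) = 59 − 1 = 58 = 2 · 29.
Test 24^(58/q) mod 59 for each prime factor q of 58:
24^29 ≡ 58 (mod 59)  [q = 2: ≢ 1 ✓]
24^2 ≡ 45 (mod 59)  [q = 29: ≢ 1 ✓]
All checks pass, so 24 has order 58 and is a primitive root modulo 59.

Yes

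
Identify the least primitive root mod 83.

φ(83) = 83 − 1 = 82 = 2 · 41.
Test candidates g = 2, 3, … against the prime factors q ∈ {2, 41} of φ(83): g is a generator iff g^(82/q) ≢ 1 for every such q.
g = 2: 2^41 ≡ 82; 2^2 ≡ 4 — none is 1, so 2 is a primitive root.
Hence the least primitive root of 83 is 2.

2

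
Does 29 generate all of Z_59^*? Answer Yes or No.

No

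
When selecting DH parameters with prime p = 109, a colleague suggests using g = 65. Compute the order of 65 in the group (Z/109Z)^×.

108

By Lagrange's theorem, ord_109(65) divides φ(109) = 109 − 1 = 108 = 2^2 · 3^3.
Divisors of 108: 1, 2, 3, 4, 6, 9, 12, 18, 27, 36, 54, 108.
Evaluate successive powers at the divisors of 108:
65^1 ≡ 65
65^2 ≡ 83
65^3 ≡ 54
65^4 ≡ 22
65^6 ≡ 82
65^9 ≡ 68
65^12 ≡ 75
65^18 ≡ 46
65^27 ≡ 76
65^36 ≡ 45
65^54 ≡ 108
65^108 ≡ 1
The smallest such exponent is 108, so the order of 65 is 108.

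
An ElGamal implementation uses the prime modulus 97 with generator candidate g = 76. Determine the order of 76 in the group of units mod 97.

By Lagrange's theorem, ord_97(76) divides φ(97) = 97 − 1 = 96 = 2^5 · 3.
Divisors of 96: 1, 2, 3, 4, 6, 8, 12, 16, 24, 32, 48, 96.
Check 76^d mod 97 for each divisor in increasing order:
76^1 ≡ 76 (mod 97)
76^2 ≡ 53 (mod 97)
76^3 ≡ 51 (mod 97)
76^4 ≡ 93 (mod 97)
76^6 ≡ 79 (mod 97)
76^8 ≡ 16 (mod 97)
76^12 ≡ 33 (mod 97)
76^16 ≡ 62 (mod 97)
76^24 ≡ 22 (mod 97)
76^32 ≡ 61 (mod 97)
76^48 ≡ 96 (mod 97)
76^96 ≡ 1 (mod 97) ✓
Hence ord(76) = 96.

96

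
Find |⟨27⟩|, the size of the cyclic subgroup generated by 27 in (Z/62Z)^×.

10

Since 27 ∈ (Z/62Z)^×, its order divides φ(62) = φ(2)·φ(31) = 1·30 = 30 = 2 · 3 · 5.
Divisors of 30: 1, 2, 3, 5, 6, 10, 15, 30.
Check 27^d mod 62 for each divisor in increasing order:
27^1 ≡ 27 (mod 62)
27^2 ≡ 47 (mod 62)
27^3 ≡ 29 (mod 62)
27^5 ≡ 61 (mod 62)
27^6 ≡ 35 (mod 62)
27^10 ≡ 1 (mod 62) ✓
Hence ord(27) = 10.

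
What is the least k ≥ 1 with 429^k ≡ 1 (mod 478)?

The order of 429 must divide φ(478) = φ(2)·φ(239) = 1·238 = 238 = 2 · 7 · 17.
Divisors of 238: 1, 2, 7, 14, 17, 34, 119, 238.
Compute 429^d (mod 478) for the divisors d until we hit 1:
429^1 ≡ 429 (mod 478)
429^2 ≡ 11 (mod 478)
429^7 ≡ 267 (mod 478)
429^14 ≡ 67 (mod 478)
429^17 ≡ 215 (mod 478)
429^34 ≡ 337 (mod 478)
429^119 ≡ 477 (mod 478)
429^238 ≡ 1 (mod 478) ✓
So ord_478(429) = 238.

238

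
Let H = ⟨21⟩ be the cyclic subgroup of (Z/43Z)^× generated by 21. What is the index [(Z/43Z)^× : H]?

6

By Lagrange's theorem, ord_43(21) divides φ(43) = 43 − 1 = 42 = 2 · 3 · 7.
Divisors of 42: 1, 2, 3, 6, 7, 14, 21, 42.
Compute 21^d (mod 43) for the divisors d until we hit 1:
21^1 ≡ 21 (mod 43)
21^2 ≡ 11 (mod 43)
21^3 ≡ 16 (mod 43)
21^6 ≡ 41 (mod 43)
21^7 ≡ 1 (mod 43) ✓
Thus |⟨21⟩| = ord(21) = 7.
The index is φ(43) / ord(21) = 42 / 7 = 6.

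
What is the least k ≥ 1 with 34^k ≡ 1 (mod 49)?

14

ord(34) | φ(49) = φ(7^2) = 7·(7−1) = 42 = 2 · 3 · 7.
Divisors of 42: 1, 2, 3, 6, 7, 14, 21, 42.
Evaluate successive powers at the divisors of 42:
34^1 ≡ 34 (mod 49)
34^2 ≡ 29 (mod 49)
34^3 ≡ 6 (mod 49)
34^6 ≡ 36 (mod 49)
34^7 ≡ 48 (mod 49)
34^14 ≡ 1 (mod 49) ✓
So ord_49(34) = 14.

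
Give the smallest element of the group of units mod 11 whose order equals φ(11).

2

φ(11) = 11 − 1 = 10 = 2 · 5.
g is a primitive root iff g^(10/q) ≢ 1 (mod 11) for each prime q ∈ {2, 5}.
g = 2: 2^5 ≡ 10; 2^2 ≡ 4 — none is 1, so 2 is a primitive root.
So 2 is the smallest generator of (Z/11Z)^×.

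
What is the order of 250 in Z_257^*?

By Lagrange's theorem, ord_257(250) divides φ(257) = 257 − 1 = 256 = 2^8.
Divisors of 256: 1, 2, 4, 8, 16, 32, 64, 128, 256.
Compute 250^d (mod 257) for the divisors d until we hit 1:
250^1 ≡ 250 (mod 257)
250^2 ≡ 49 (mod 257)
250^4 ≡ 88 (mod 257)
250^8 ≡ 34 (mod 257)
250^16 ≡ 128 (mod 257)
250^32 ≡ 193 (mod 257)
250^64 ≡ 241 (mod 257)
250^128 ≡ 256 (mod 257)
250^256 ≡ 1 (mod 257) ✓
Therefore the multiplicative order of 250 modulo 257 is 256.

256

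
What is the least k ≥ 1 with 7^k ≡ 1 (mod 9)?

ord(7) | φ(9) = φ(3^2) = 3·(3−1) = 6 = 2 · 3.
Divisors of 6: 1, 2, 3, 6.
Test each divisor d:
7^1 ≡ 7 (mod 9)
7^2 ≡ 4 (mod 9)
7^3 ≡ 1 (mod 9) ✓
So ord_9(7) = 3.

3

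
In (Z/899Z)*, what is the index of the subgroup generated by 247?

30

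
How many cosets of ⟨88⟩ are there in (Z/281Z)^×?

5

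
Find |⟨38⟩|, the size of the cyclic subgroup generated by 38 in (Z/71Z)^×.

35

ord(38) | φ(71) = 71 − 1 = 70 = 2 · 5 · 7.
Divisors of 70: 1, 2, 5, 7, 10, 14, 35, 70.
Check 38^d mod 71 for each divisor in increasing order:
38^1 ≡ 38 (mod 71)
38^2 ≡ 24 (mod 71)
38^5 ≡ 20 (mod 71)
38^7 ≡ 54 (mod 71)
38^10 ≡ 45 (mod 71)
38^14 ≡ 5 (mod 71)
38^35 ≡ 1 (mod 71) ✓
Therefore the multiplicative order of 38 modulo 71 is 35.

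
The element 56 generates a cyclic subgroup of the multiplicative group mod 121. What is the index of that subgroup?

10

ord(56) | φ(121) = φ(11^2) = 11·(11−1) = 110 = 2 · 5 · 11.
Divisors of 110: 1, 2, 5, 10, 11, 22, 55, 110.
Compute 56^d (mod 121) for the divisors d until we hit 1:
56^1 ≡ 56 (mod 121)
56^2 ≡ 111 (mod 121)
56^5 ≡ 34 (mod 121)
56^10 ≡ 67 (mod 121)
56^11 ≡ 1 (mod 121) ✓
Thus |⟨56⟩| = ord(56) = 11.
[(Z/121Z)^× : ⟨56⟩] = 110/11 = 10.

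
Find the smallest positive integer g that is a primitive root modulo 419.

2

φ(419) = 419 − 1 = 418 = 2 · 11 · 19.
Test candidates g = 2, 3, … against the prime factors q ∈ {2, 11, 19} of φ(419): g is a generator iff g^(418/q) ≢ 1 for every such q.
g = 2: 2^209 ≡ 418; 2^38 ≡ 334; 2^22 ≡ 114 — none is 1, so 2 is a primitive root.
The smallest primitive root modulo 419 is 2.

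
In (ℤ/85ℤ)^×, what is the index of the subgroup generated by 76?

8

The order of 76 must divide φ(85) = φ(5·17) = (5−1)·(17−1) = 4·16 = 64 = 2^6.
Divisors of 64: 1, 2, 4, 8, 16, 32, 64.
Evaluate successive powers at the divisors of 64:
76^1 ≡ 76 (mod 85)
76^2 ≡ 81 (mod 85)
76^4 ≡ 16 (mod 85)
76^8 ≡ 1 (mod 85) ✓
Thus |⟨76⟩| = ord(76) = 8.
[(Z/85Z)^× : ⟨76⟩] = 64/8 = 8.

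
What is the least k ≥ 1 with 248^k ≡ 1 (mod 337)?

336

ord(248) | φ(337) = 337 − 1 = 336 = 2^4 · 3 · 7.
Divisors of 336: 1, 2, 3, 4, 6, 7, 8, 12, 14, 16, 21, 24, 28, 42, 48, 56, 84, 112, 168, 336.
Compute 248^d (mod 337) for the divisors d until we hit 1:
248^1 ≡ 248
248^2 ≡ 170
248^3 ≡ 35
248^4 ≡ 255
248^6 ≡ 214
248^7 ≡ 163
248^8 ≡ 321
248^12 ≡ 301
248^14 ≡ 283
248^16 ≡ 256
248^21 ≡ 297
248^24 ≡ 285
248^28 ≡ 220
248^42 ≡ 252
248^48 ≡ 8
248^56 ≡ 209
248^84 ≡ 148
248^112 ≡ 208
248^168 ≡ 336
248^336 ≡ 1
The smallest such exponent is 336, so the order of 248 is 336.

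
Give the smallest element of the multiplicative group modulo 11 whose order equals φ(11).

φ(11) = 11 − 1 = 10 = 2 · 5.
Test candidates g = 2, 3, … against the prime factors q ∈ {2, 5} of φ(11): g is a generator iff g^(10/q) ≢ 1 for every such q.
g = 2: 2^5 ≡ 10; 2^2 ≡ 4 — none is 1, so 2 is a primitive root.
Hence the least primitive root of 11 is 2.

2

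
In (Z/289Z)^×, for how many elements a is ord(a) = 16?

8

φ(289) = φ(17^2) = 17·(17−1) = 272 = 2^4 · 17.
(Z/289Z)^× is cyclic (|G| = 272); a cyclic group of order m has exactly φ(d) elements of each order d | m, and none otherwise.
16 = 2^4 divides 272, and φ(16) = 8.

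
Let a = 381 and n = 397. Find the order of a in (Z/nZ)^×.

22

ord(381) | φ(397) = 397 − 1 = 396 = 2^2 · 3^2 · 11.
Divisors of 396: 1, 2, 3, 4, 6, 9, 11, 12, 18, 22, 33, 36, 44, 66, 99, 132, 198, 396.
Test each divisor d:
381^1 ≡ 381 (mod 397)
381^2 ≡ 256 (mod 397)
381^3 ≡ 271 (mod 397)
381^4 ≡ 31 (mod 397)
381^6 ≡ 393 (mod 397)
381^9 ≡ 107 (mod 397)
381^11 ≡ 396 (mod 397)
381^12 ≡ 16 (mod 397)
381^18 ≡ 333 (mod 397)
381^22 ≡ 1 (mod 397) ✓
The smallest such exponent is 22, so the order of 381 is 22.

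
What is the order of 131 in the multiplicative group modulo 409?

ord(131) | φ(409) = 409 − 1 = 408 = 2^3 · 3 · 17.
Divisors of 408: 1, 2, 3, 4, 6, 8, 12, 17, 24, 34, 51, 68, 102, 136, 204, 408.
Compute 131^d (mod 409) for the divisors d until we hit 1:
131^1 ≡ 131 (mod 409)
131^2 ≡ 392 (mod 409)
131^3 ≡ 227 (mod 409)
131^4 ≡ 289 (mod 409)
131^6 ≡ 404 (mod 409)
131^8 ≡ 85 (mod 409)
131^12 ≡ 25 (mod 409)
131^17 ≡ 49 (mod 409)
131^24 ≡ 216 (mod 409)
131^34 ≡ 356 (mod 409)
131^51 ≡ 266 (mod 409)
131^68 ≡ 355 (mod 409)
131^102 ≡ 408 (mod 409)
131^136 ≡ 53 (mod 409)
131^204 ≡ 1 (mod 409) ✓
The smallest such exponent is 204, so the order of 131 is 204.

204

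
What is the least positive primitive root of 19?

φ(19) = 19 − 1 = 18 = 2 · 3^2.
Test candidates g = 2, 3, … against the prime factors q ∈ {2, 3} of φ(19): g is a generator iff g^(18/q) ≢ 1 for every such q.
g = 2: 2^9 ≡ 18; 2^6 ≡ 7 — none is 1, so 2 is a primitive root.
So 2 is the smallest generator of (Z/19Z)^×.

2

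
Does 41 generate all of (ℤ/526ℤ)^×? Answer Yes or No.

φ(526) = φ(2)·φ(263) = 1·262 = 262 = 2 · 131.
An element g generates (Z/526Z)^× iff g^(262/q) ≢ 1 (mod 526) for each prime q ∈ {2, 131}.
41^131 ≡ 525 (mod 526)  [q = 2: ≢ 1 ✓]
41^2 ≡ 103 (mod 526)  [q = 131: ≢ 1 ✓]
None equal 1, so ord_526(41) = 262: 41 is a primitive root.

Yes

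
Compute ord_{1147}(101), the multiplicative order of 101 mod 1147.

The order of 101 must divide φ(1147) = φ(31·37) = (31−1)·(37−1) = 30·36 = 1080 = 2^3 · 3^3 · 5.
Divisors of 1080: 1, 2, 3, 4, 5, 6, 8, 9, 10, 12, 15, 18, 20, 24, 27, 30, 36, 40, 45, 54, 60, 72, 90, 108, 120, 135, 180, 216, 270, 360, 540, 1080.
Check 101^d mod 1147 for each divisor in increasing order:
101^1 ≡ 101 (mod 1147)
101^2 ≡ 1025 (mod 1147)
101^3 ≡ 295 (mod 1147)
101^4 ≡ 1120 (mod 1147)
101^5 ≡ 714 (mod 1147)
101^6 ≡ 1000 (mod 1147)
101^8 ≡ 729 (mod 1147)
101^9 ≡ 221 (mod 1147)
101^10 ≡ 528 (mod 1147)
101^12 ≡ 963 (mod 1147)
101^15 ≡ 776 (mod 1147)
101^18 ≡ 667 (mod 1147)
101^20 ≡ 63 (mod 1147)
101^24 ≡ 593 (mod 1147)
101^27 ≡ 591 (mod 1147)
101^30 ≡ 1 (mod 1147) ✓
Therefore the multiplicative order of 101 modulo 1147 is 30.

30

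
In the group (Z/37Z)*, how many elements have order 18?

φ(37) = 37 − 1 = 36 = 2^2 · 3^2.
(Z/37Z)^× is cyclic (|G| = 36); a cyclic group of order m has exactly φ(d) elements of each order d | m, and none otherwise.
18 = 2 · 3^2 divides 36, and φ(18) = 6.

6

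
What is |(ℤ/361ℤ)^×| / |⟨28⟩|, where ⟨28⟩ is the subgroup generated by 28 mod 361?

38

ord(28) | φ(361) = φ(19^2) = 19·(19−1) = 342 = 2 · 3^2 · 19.
Divisors of 342: 1, 2, 3, 6, 9, 18, 19, 38, 57, 114, 171, 342.
Compute 28^d (mod 361) for the divisors d until we hit 1:
28^1 ≡ 28 (mod 361)
28^2 ≡ 62 (mod 361)
28^3 ≡ 292 (mod 361)
28^6 ≡ 68 (mod 361)
28^9 ≡ 1 (mod 361) ✓
The order of 28 is 9, so the subgroup it generates has 9 elements.
[(Z/361Z)^× : ⟨28⟩] = 342/9 = 38.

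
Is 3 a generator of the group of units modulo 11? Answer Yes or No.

No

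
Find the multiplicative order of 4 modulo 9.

3

By Lagrange's theorem, ord_9(4) divides φ(9) = φ(3^2) = 3·(3−1) = 6 = 2 · 3.
Divisors of 6: 1, 2, 3, 6.
Compute 4^d (mod 9) for the divisors d until we hit 1:
4^1 ≡ 4 (mod 9)
4^2 ≡ 7 (mod 9)
4^3 ≡ 1 (mod 9) ✓
The smallest such exponent is 3, so the order of 4 is 3.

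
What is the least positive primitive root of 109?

φ(109) = 109 − 1 = 108 = 2^2 · 3^3.
Test candidates g = 2, 3, … against the prime factors q ∈ {2, 3} of φ(109): g is a generator iff g^(108/q) ≢ 1 for every such q.
g = 2: 2^54 ≡ 108; 2^36 ≡ 1 — hits 1, so not a primitive root.
g = 3: 3^54 ≡ 1 — hits 1, so not a primitive root.
g = 4: 4^54 ≡ 1 — hits 1, so not a primitive root.
g = 5: 5^54 ≡ 1 — hits 1, so not a primitive root.
g = 6: 6^54 ≡ 108; 6^36 ≡ 63 — none is 1, so 6 is a primitive root.
The smallest primitive root modulo 109 is 6.

6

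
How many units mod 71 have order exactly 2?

1

φ(71) = 71 − 1 = 70 = 2 · 5 · 7.
Since (Z/71Z)^× is cyclic of order 70, the number of elements of order d is φ(d) when d | 70 and 0 otherwise.
2 | 70, and φ(2) = 2 − 1 = 1.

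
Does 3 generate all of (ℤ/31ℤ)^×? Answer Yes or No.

Yes

φ(31) = 31 − 1 = 30 = 2 · 3 · 5.
It suffices to check that the order of 3 is not a proper divisor of 30: compute 3^(30/q) for q ∈ {2, 3, 5}.
3^15 ≡ 30 (mod 31)  [q = 2: ≢ 1 ✓]
3^10 ≡ 25 (mod 31)  [q = 3: ≢ 1 ✓]
3^6 ≡ 16 (mod 31)  [q = 5: ≢ 1 ✓]
All checks pass, so 3 has order 30 and is a primitive root modulo 31.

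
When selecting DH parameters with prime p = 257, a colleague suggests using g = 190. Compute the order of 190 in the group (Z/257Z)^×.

64

The order of 190 must divide φ(257) = 257 − 1 = 256 = 2^8.
Divisors of 256: 1, 2, 4, 8, 16, 32, 64, 128, 256.
Check 190^d mod 257 for each divisor in increasing order:
190^1 ≡ 190
190^2 ≡ 120
190^4 ≡ 8
190^8 ≡ 64
190^16 ≡ 241
190^32 ≡ 256
190^64 ≡ 1
Therefore the multiplicative order of 190 modulo 257 is 64.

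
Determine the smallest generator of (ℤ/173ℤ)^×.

φ(173) = 173 − 1 = 172 = 2^2 · 43.
g is a primitive root iff g^(172/q) ≢ 1 (mod 173) for each prime q ∈ {2, 43}.
g = 2: 2^86 ≡ 172; 2^4 ≡ 16 — none is 1, so 2 is a primitive root.
The smallest primitive root modulo 173 is 2.

2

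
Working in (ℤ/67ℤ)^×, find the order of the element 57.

Since 57 ∈ (Z/67Z)^×, its order divides φ(67) = 67 − 1 = 66 = 2 · 3 · 11.
Divisors of 66: 1, 2, 3, 6, 11, 22, 33, 66.
Evaluate successive powers at the divisors of 66:
57^1 ≡ 57 (mod 67)
57^2 ≡ 33 (mod 67)
57^3 ≡ 5 (mod 67)
57^6 ≡ 25 (mod 67)
57^11 ≡ 38 (mod 67)
57^22 ≡ 37 (mod 67)
57^33 ≡ 66 (mod 67)
57^66 ≡ 1 (mod 67) ✓
Therefore the multiplicative order of 57 modulo 67 is 66.

66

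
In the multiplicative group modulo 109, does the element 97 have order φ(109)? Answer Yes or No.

No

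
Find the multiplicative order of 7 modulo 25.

4

Since 7 ∈ (Z/25Z)^×, its order divides φ(25) = φ(5^2) = 5·(5−1) = 20 = 2^2 · 5.
Divisors of 20: 1, 2, 4, 5, 10, 20.
Check 7^d mod 25 for each divisor in increasing order:
7^1 ≡ 7 (mod 25)
7^2 ≡ 24 (mod 25)
7^4 ≡ 1 (mod 25) ✓
So ord_25(7) = 4.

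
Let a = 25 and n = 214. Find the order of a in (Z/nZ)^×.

53

ord(25) | φ(214) = φ(2)·φ(107) = 1·106 = 106 = 2 · 53.
Divisors of 106: 1, 2, 53, 106.
Check 25^d mod 214 for each divisor in increasing order:
25^1 ≡ 25 (mod 214)
25^2 ≡ 197 (mod 214)
25^53 ≡ 1 (mod 214) ✓
Therefore the multiplicative order of 25 modulo 214 is 53.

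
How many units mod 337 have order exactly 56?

24

φ(337) = 337 − 1 = 336 = 2^4 · 3 · 7.
In a cyclic group of order 336, there are φ(d) elements of order d for each divisor d of 336, and zero for non-divisors.
56 = 2^3 · 7 divides 336, and φ(56) = 24.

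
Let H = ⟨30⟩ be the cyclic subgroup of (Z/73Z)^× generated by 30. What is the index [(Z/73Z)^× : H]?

3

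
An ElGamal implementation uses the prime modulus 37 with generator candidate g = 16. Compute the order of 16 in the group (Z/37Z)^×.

9

The order of 16 must divide φ(37) = 37 − 1 = 36 = 2^2 · 3^2.
Divisors of 36: 1, 2, 3, 4, 6, 9, 12, 18, 36.
Check 16^d mod 37 for each divisor in increasing order:
16^1 ≡ 16 (mod 37)
16^2 ≡ 34 (mod 37)
16^3 ≡ 26 (mod 37)
16^4 ≡ 9 (mod 37)
16^6 ≡ 10 (mod 37)
16^9 ≡ 1 (mod 37) ✓
Therefore the multiplicative order of 16 modulo 37 is 9.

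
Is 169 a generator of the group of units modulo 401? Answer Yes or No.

φ(401) = 401 − 1 = 400 = 2^4 · 5^2.
169 is a primitive root mod 401 iff 169^(φ(401)/q) ≢ 1 for every prime q | φ(401), i.e. q ∈ {2, 5}.
169^200 ≡ 1 (mod 401)  [q = 2: ≡ 1 ✗]
169^80 ≡ 318 (mod 401)  [q = 5: ≢ 1 ✓]
The check at q = 2 fails, so 169 generates a proper subgroup.

No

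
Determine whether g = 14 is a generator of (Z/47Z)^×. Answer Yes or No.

No

φ(47) = 47 − 1 = 46 = 2 · 23.
It suffices to check that the order of 14 is not a proper divisor of 46: compute 14^(46/q) for q ∈ {2, 23}.
14^23 ≡ 1 (mod 47)  [q = 2: ≡ 1 ✗]
14^2 ≡ 8 (mod 47)  [q = 23: ≢ 1 ✓]
The check at q = 2 fails, so 14 generates a proper subgroup.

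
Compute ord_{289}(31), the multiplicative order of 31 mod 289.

272

The order of 31 must divide φ(289) = φ(17^2) = 17·(17−1) = 272 = 2^4 · 17.
Divisors of 272: 1, 2, 4, 8, 16, 17, 34, 68, 136, 272.
Compute 31^d (mod 289) for the divisors d until we hit 1:
31^1 ≡ 31
31^2 ≡ 94
31^4 ≡ 166
31^8 ≡ 101
31^16 ≡ 86
31^17 ≡ 65
31^34 ≡ 179
31^68 ≡ 251
31^136 ≡ 288
31^272 ≡ 1
Therefore the multiplicative order of 31 modulo 289 is 272.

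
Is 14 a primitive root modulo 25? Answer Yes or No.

No

φ(25) = φ(5^2) = 5·(5−1) = 20 = 2^2 · 5.
An element g generates (Z/25Z)^× iff g^(20/q) ≢ 1 (mod 25) for each prime q ∈ {2, 5}.
14^10 ≡ 1 (mod 25)  [q = 2: ≡ 1 ✗]
14^4 ≡ 16 (mod 25)  [q = 5: ≢ 1 ✓]
Since 14^10 ≡ 1, the order of 14 divides 10 < 20, so 14 is not a primitive root.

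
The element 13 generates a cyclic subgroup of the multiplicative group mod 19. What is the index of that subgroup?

ord(13) | φ(19) = 19 − 1 = 18 = 2 · 3^2.
Divisors of 18: 1, 2, 3, 6, 9, 18.
Evaluate successive powers at the divisors of 18:
13^1 ≡ 13 (mod 19)
13^2 ≡ 17 (mod 19)
13^3 ≡ 12 (mod 19)
13^6 ≡ 11 (mod 19)
13^9 ≡ 18 (mod 19)
13^18 ≡ 1 (mod 19) ✓
Thus |⟨13⟩| = ord(13) = 18.
Index = |(Z/19Z)^×| / |⟨13⟩| = 18 / 18 = 1.

1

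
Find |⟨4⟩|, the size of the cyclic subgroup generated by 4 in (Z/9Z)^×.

3

The order of 4 must divide φ(9) = φ(3^2) = 3·(3−1) = 6 = 2 · 3.
Divisors of 6: 1, 2, 3, 6.
Check 4^d mod 9 for each divisor in increasing order:
4^1 ≡ 4
4^2 ≡ 7
4^3 ≡ 1
Therefore the multiplicative order of 4 modulo 9 is 3.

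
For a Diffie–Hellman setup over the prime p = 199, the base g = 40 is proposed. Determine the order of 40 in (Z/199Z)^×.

By Lagrange's theorem, ord_199(40) divides φ(199) = 199 − 1 = 198 = 2 · 3^2 · 11.
Divisors of 198: 1, 2, 3, 6, 9, 11, 18, 22, 33, 66, 99, 198.
Compute 40^d (mod 199) for the divisors d until we hit 1:
40^1 ≡ 40 (mod 199)
40^2 ≡ 8 (mod 199)
40^3 ≡ 121 (mod 199)
40^6 ≡ 114 (mod 199)
40^9 ≡ 63 (mod 199)
40^11 ≡ 106 (mod 199)
40^18 ≡ 188 (mod 199)
40^22 ≡ 92 (mod 199)
40^33 ≡ 1 (mod 199) ✓
Hence ord(40) = 33.

33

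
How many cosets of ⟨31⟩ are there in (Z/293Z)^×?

2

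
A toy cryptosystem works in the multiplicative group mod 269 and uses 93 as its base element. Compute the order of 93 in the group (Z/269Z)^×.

67

The order of 93 must divide φ(269) = 269 − 1 = 268 = 2^2 · 67.
Divisors of 268: 1, 2, 4, 67, 134, 268.
Check 93^d mod 269 for each divisor in increasing order:
93^1 ≡ 93
93^2 ≡ 41
93^4 ≡ 67
93^67 ≡ 1
So ord_269(93) = 67.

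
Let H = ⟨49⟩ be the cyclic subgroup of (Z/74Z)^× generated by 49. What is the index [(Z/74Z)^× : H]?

4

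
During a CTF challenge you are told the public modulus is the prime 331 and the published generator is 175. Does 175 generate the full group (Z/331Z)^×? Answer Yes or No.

Yes

φ(331) = 331 − 1 = 330 = 2 · 3 · 5 · 11.
An element g generates (Z/331Z)^× iff g^(330/q) ≢ 1 (mod 331) for each prime q ∈ {2, 3, 5, 11}.
175^165 ≡ 330 (mod 331)  [q = 2: ≢ 1 ✓]
175^110 ≡ 299 (mod 331)  [q = 3: ≢ 1 ✓]
175^66 ≡ 323 (mod 331)  [q = 5: ≢ 1 ✓]
175^30 ≡ 85 (mod 331)  [q = 11: ≢ 1 ✓]
Every test exponent gives a nontrivial residue, hence 175 generates the full group.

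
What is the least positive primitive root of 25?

2

φ(25) = φ(5^2) = 5·(5−1) = 20 = 2^2 · 5.
g is a primitive root iff g^(20/q) ≢ 1 (mod 25) for each prime q ∈ {2, 5}.
g = 2: 2^10 ≡ 24; 2^4 ≡ 16 — none is 1, so 2 is a primitive root.
The smallest primitive root modulo 25 is 2.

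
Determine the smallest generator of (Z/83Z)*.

φ(83) = 83 − 1 = 82 = 2 · 41.
g is a primitive root iff g^(82/q) ≢ 1 (mod 83) for each prime q ∈ {2, 41}.
g = 2: 2^41 ≡ 82; 2^2 ≡ 4 — none is 1, so 2 is a primitive root.
So 2 is the smallest generator of (Z/83Z)^×.

2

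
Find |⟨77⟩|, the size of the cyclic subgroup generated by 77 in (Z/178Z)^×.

By Lagrange's theorem, ord_178(77) divides φ(178) = φ(2)·φ(89) = 1·88 = 88 = 2^3 · 11.
Divisors of 88: 1, 2, 4, 8, 11, 22, 44, 88.
Test each divisor d:
77^1 ≡ 77 (mod 178)
77^2 ≡ 55 (mod 178)
77^4 ≡ 177 (mod 178)
77^8 ≡ 1 (mod 178) ✓
Hence ord(77) = 8.

8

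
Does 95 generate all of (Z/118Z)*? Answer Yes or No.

No

φ(118) = φ(2)·φ(59) = 1·58 = 58 = 2 · 29.
It suffices to check that the order of 95 is not a proper divisor of 58: compute 95^(58/q) for q ∈ {2, 29}.
95^29 ≡ 1 (mod 118)  [q = 2: ≡ 1 ✗]
95^2 ≡ 57 (mod 118)  [q = 29: ≢ 1 ✓]
The check at q = 2 fails, so 95 generates a proper subgroup.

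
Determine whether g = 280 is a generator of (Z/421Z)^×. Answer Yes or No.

Yes

φ(421) = 421 − 1 = 420 = 2^2 · 3 · 5 · 7.
280 is a primitive root mod 421 iff 280^(φ(421)/q) ≢ 1 for every prime q | φ(421), i.e. q ∈ {2, 3, 5, 7}.
280^210 ≡ 420 (mod 421)  [q = 2: ≢ 1 ✓]
280^140 ≡ 20 (mod 421)  [q = 3: ≢ 1 ✓]
280^84 ≡ 377 (mod 421)  [q = 5: ≢ 1 ✓]
280^60 ≡ 385 (mod 421)  [q = 7: ≢ 1 ✓]
Every test exponent gives a nontrivial residue, hence 280 generates the full group.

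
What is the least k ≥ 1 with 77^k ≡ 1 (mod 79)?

Since 77 ∈ (Z/79Z)^×, its order divides φ(79) = 79 − 1 = 78 = 2 · 3 · 13.
Divisors of 78: 1, 2, 3, 6, 13, 26, 39, 78.
Evaluate successive powers at the divisors of 78:
77^1 ≡ 77 (mod 79)
77^2 ≡ 4 (mod 79)
77^3 ≡ 71 (mod 79)
77^6 ≡ 64 (mod 79)
77^13 ≡ 24 (mod 79)
77^26 ≡ 23 (mod 79)
77^39 ≡ 78 (mod 79)
77^78 ≡ 1 (mod 79) ✓
Hence ord(77) = 78.

78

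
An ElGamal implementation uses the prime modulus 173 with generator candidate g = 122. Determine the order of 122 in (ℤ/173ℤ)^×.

86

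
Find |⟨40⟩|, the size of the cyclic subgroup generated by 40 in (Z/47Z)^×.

46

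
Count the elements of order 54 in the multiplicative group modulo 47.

φ(47) = 47 − 1 = 46 = 2 · 23.
(Z/47Z)^× is cyclic (|G| = 46); a cyclic group of order m has exactly φ(d) elements of each order d | m, and none otherwise.
54 does not divide 46, so no element of (Z/47Z)^× has order 54.

0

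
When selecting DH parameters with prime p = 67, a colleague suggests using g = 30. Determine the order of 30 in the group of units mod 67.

6

The order of 30 must divide φ(67) = 67 − 1 = 66 = 2 · 3 · 11.
Divisors of 66: 1, 2, 3, 6, 11, 22, 33, 66.
Test each divisor d:
30^1 ≡ 30 (mod 67)
30^2 ≡ 29 (mod 67)
30^3 ≡ 66 (mod 67)
30^6 ≡ 1 (mod 67) ✓
The smallest such exponent is 6, so the order of 30 is 6.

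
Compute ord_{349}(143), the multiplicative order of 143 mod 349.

The order of 143 must divide φ(349) = 349 − 1 = 348 = 2^2 · 3 · 29.
Divisors of 348: 1, 2, 3, 4, 6, 12, 29, 58, 87, 116, 174, 348.
Check 143^d mod 349 for each divisor in increasing order:
143^1 ≡ 143 (mod 349)
143^2 ≡ 207 (mod 349)
143^3 ≡ 285 (mod 349)
143^4 ≡ 271 (mod 349)
143^6 ≡ 257 (mod 349)
143^12 ≡ 88 (mod 349)
143^29 ≡ 226 (mod 349)
143^58 ≡ 122 (mod 349)
143^87 ≡ 1 (mod 349) ✓
Hence ord(143) = 87.

87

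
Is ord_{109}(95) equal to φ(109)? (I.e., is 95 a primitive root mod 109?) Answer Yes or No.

Yes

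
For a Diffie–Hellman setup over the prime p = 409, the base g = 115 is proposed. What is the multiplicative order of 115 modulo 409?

204

The order of 115 must divide φ(409) = 409 − 1 = 408 = 2^3 · 3 · 17.
Divisors of 408: 1, 2, 3, 4, 6, 8, 12, 17, 24, 34, 51, 68, 102, 136, 204, 408.
Test each divisor d:
115^1 ≡ 115
115^2 ≡ 137
115^3 ≡ 213
115^4 ≡ 364
115^6 ≡ 379
115^8 ≡ 389
115^12 ≡ 82
115^17 ≡ 192
115^24 ≡ 180
115^34 ≡ 54
115^51 ≡ 143
115^68 ≡ 53
115^102 ≡ 408
115^136 ≡ 355
115^204 ≡ 1
So ord_409(115) = 204.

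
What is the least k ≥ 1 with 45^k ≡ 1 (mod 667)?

14

By Lagrange's theorem, ord_667(45) divides φ(667) = φ(23·29) = (23−1)·(29−1) = 22·28 = 616 = 2^3 · 7 · 11.
Divisors of 616: 1, 2, 4, 7, 8, 11, 14, 22, 28, 44, 56, 77, 88, 154, 308, 616.
Evaluate successive powers at the divisors of 616:
45^1 ≡ 45
45^2 ≡ 24
45^4 ≡ 576
45^7 ≡ 436
45^8 ≡ 277
45^11 ≡ 344
45^14 ≡ 1
Therefore the multiplicative order of 45 modulo 667 is 14.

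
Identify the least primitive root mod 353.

3

φ(353) = 353 − 1 = 352 = 2^5 · 11.
g is a primitive root iff g^(352/q) ≢ 1 (mod 353) for each prime q ∈ {2, 11}.
g = 2: 2^176 ≡ 1 — hits 1, so not a primitive root.
g = 3: 3^176 ≡ 352; 3^32 ≡ 140 — none is 1, so 3 is a primitive root.
Hence the least primitive root of 353 is 3.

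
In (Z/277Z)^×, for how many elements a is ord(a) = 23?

22

φ(277) = 277 − 1 = 276 = 2^2 · 3 · 23.
(Z/277Z)^× is cyclic (|G| = 276); a cyclic group of order m has exactly φ(d) elements of each order d | m, and none otherwise.
23 | 276, and φ(23) = 23 − 1 = 22.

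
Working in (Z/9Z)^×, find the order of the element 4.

3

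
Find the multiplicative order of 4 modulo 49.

21

ord(4) | φ(49) = φ(7^2) = 7·(7−1) = 42 = 2 · 3 · 7.
Divisors of 42: 1, 2, 3, 6, 7, 14, 21, 42.
Check 4^d mod 49 for each divisor in increasing order:
4^1 ≡ 4 (mod 49)
4^2 ≡ 16 (mod 49)
4^3 ≡ 15 (mod 49)
4^6 ≡ 29 (mod 49)
4^7 ≡ 18 (mod 49)
4^14 ≡ 30 (mod 49)
4^21 ≡ 1 (mod 49) ✓
Hence ord(4) = 21.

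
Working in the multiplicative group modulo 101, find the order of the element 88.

By Lagrange's theorem, ord_101(88) divides φ(101) = 101 − 1 = 100 = 2^2 · 5^2.
Divisors of 100: 1, 2, 4, 5, 10, 20, 25, 50, 100.
Compute 88^d (mod 101) for the divisors d until we hit 1:
88^1 ≡ 88
88^2 ≡ 68
88^4 ≡ 79
88^5 ≡ 84
88^10 ≡ 87
88^20 ≡ 95
88^25 ≡ 1
So ord_101(88) = 25.

25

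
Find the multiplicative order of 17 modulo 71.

10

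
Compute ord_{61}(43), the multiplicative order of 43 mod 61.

60

ord(43) | φ(61) = 61 − 1 = 60 = 2^2 · 3 · 5.
Divisors of 60: 1, 2, 3, 4, 5, 6, 10, 12, 15, 20, 30, 60.
Test each divisor d:
43^1 ≡ 43 (mod 61)
43^2 ≡ 19 (mod 61)
43^3 ≡ 24 (mod 61)
43^4 ≡ 56 (mod 61)
43^5 ≡ 29 (mod 61)
43^6 ≡ 27 (mod 61)
43^10 ≡ 48 (mod 61)
43^12 ≡ 58 (mod 61)
43^15 ≡ 50 (mod 61)
43^20 ≡ 47 (mod 61)
43^30 ≡ 60 (mod 61)
43^60 ≡ 1 (mod 61) ✓
So ord_61(43) = 60.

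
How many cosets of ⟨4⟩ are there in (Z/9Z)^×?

2

ord(4) | φ(9) = φ(3^2) = 3·(3−1) = 6 = 2 · 3.
Divisors of 6: 1, 2, 3, 6.
Test each divisor d:
4^1 ≡ 4
4^2 ≡ 7
4^3 ≡ 1
The order of 4 is 3, so the subgroup it generates has 3 elements.
Index = |(Z/9Z)^×| / |⟨4⟩| = 6 / 3 = 2.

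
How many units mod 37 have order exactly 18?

6

φ(37) = 37 − 1 = 36 = 2^2 · 3^2.
(Z/37Z)^× is cyclic (|G| = 36); a cyclic group of order m has exactly φ(d) elements of each order d | m, and none otherwise.
18 = 2 · 3^2 divides 36, and φ(18) = 6.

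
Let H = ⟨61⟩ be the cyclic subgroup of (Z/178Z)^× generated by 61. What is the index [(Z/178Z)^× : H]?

1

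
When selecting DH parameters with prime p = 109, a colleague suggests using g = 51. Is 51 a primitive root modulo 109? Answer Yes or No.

φ(109) = 109 − 1 = 108 = 2^2 · 3^3.
It suffices to check that the order of 51 is not a proper divisor of 108: compute 51^(108/q) for q ∈ {2, 3}.
51^54 ≡ 108 (mod 109)  [q = 2: ≢ 1 ✓]
51^36 ≡ 63 (mod 109)  [q = 3: ≢ 1 ✓]
Every test exponent gives a nontrivial residue, hence 51 generates the full group.

Yes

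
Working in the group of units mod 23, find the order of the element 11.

22

Since 11 ∈ (Z/23Z)^×, its order divides φ(23) = 23 − 1 = 22 = 2 · 11.
Divisors of 22: 1, 2, 11, 22.
Evaluate successive powers at the divisors of 22:
11^1 ≡ 11 (mod 23)
11^2 ≡ 6 (mod 23)
11^11 ≡ 22 (mod 23)
11^22 ≡ 1 (mod 23) ✓
Hence ord(11) = 22.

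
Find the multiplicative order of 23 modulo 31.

Since 23 ∈ (Z/31Z)^×, its order divides φ(31) = 31 − 1 = 30 = 2 · 3 · 5.
Divisors of 30: 1, 2, 3, 5, 6, 10, 15, 30.
Test each divisor d:
23^1 ≡ 23
23^2 ≡ 2
23^3 ≡ 15
23^5 ≡ 30
23^6 ≡ 8
23^10 ≡ 1
Therefore the multiplicative order of 23 modulo 31 is 10.

10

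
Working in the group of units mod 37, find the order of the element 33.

9

The order of 33 must divide φ(37) = 37 − 1 = 36 = 2^2 · 3^2.
Divisors of 36: 1, 2, 3, 4, 6, 9, 12, 18, 36.
Compute 33^d (mod 37) for the divisors d until we hit 1:
33^1 ≡ 33
33^2 ≡ 16
33^3 ≡ 10
33^4 ≡ 34
33^6 ≡ 26
33^9 ≡ 1
So ord_37(33) = 9.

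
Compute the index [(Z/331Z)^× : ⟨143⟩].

By Lagrange's theorem, ord_331(143) divides φ(331) = 331 − 1 = 330 = 2 · 3 · 5 · 11.
Divisors of 330: 1, 2, 3, 5, 6, 10, 11, 15, 22, 30, 33, 55, 66, 110, 165, 330.
Compute 143^d (mod 331) for the divisors d until we hit 1:
143^1 ≡ 143
143^2 ≡ 258
143^3 ≡ 153
143^5 ≡ 85
143^6 ≡ 239
143^10 ≡ 274
143^11 ≡ 124
143^15 ≡ 120
143^22 ≡ 150
143^30 ≡ 167
143^33 ≡ 64
143^55 ≡ 1
The order of 143 is 55, so the subgroup it generates has 55 elements.
[(Z/331Z)^× : ⟨143⟩] = 330/55 = 6.

6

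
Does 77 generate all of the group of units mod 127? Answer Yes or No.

No

φ(127) = 127 − 1 = 126 = 2 · 3^2 · 7.
An element g generates (Z/127Z)^× iff g^(126/q) ≢ 1 (mod 127) for each prime q ∈ {2, 3, 7}.
77^63 ≡ 126 (mod 127)  [q = 2: ≢ 1 ✓]
77^42 ≡ 1 (mod 127)  [q = 3: ≡ 1 ✗]
77^18 ≡ 4 (mod 127)  [q = 7: ≢ 1 ✓]
77^42 ≡ 1 shows ord(77) | 42, strictly less than φ(127); not a primitive root.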